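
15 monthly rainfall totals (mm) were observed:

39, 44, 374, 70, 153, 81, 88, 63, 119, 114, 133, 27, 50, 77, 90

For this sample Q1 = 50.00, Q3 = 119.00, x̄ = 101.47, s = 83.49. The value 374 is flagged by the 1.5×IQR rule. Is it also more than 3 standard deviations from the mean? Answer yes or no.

yes

z = (374 − 101.47) / 83.49 = 3.26.
|z| = 3.26 > 3.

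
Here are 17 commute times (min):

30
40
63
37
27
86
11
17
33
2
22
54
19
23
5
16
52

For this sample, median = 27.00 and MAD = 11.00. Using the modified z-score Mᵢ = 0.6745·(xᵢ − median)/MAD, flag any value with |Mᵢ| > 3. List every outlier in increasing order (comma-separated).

|Mᵢ| > 3 ⇔ |xᵢ − 27.00| > 3·11.00/0.6745 = 48.93.
So outliers lie outside [-21.93, 75.93].
86: M = 3.62 → outlier.

86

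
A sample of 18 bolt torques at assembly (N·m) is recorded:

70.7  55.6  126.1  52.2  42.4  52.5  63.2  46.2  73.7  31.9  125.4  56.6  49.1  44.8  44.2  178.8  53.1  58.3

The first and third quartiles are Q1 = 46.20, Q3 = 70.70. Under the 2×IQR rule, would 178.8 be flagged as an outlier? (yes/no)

IQR = Q3 − Q1 = 70.70 − 46.20 = 24.50.
Lower fence = Q1 − 2·IQR = 46.20 − 49.00 = -2.80.
Upper fence = Q3 + 2·IQR = 70.70 + 49.00 = 119.70.
178.8 lies above the upper fence.

yes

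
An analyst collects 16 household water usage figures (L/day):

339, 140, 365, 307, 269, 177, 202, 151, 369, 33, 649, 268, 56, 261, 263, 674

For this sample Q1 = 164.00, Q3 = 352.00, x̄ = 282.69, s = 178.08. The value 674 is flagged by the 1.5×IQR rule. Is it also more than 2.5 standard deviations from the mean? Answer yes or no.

z = (674 − 282.69) / 178.08 = 2.20.
|z| = 2.20 ≤ 2.5.

no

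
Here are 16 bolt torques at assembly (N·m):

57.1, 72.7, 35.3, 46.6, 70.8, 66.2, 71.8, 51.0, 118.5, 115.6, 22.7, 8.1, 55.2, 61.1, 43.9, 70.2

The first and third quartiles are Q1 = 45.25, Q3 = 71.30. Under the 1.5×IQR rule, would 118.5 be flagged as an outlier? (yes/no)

yes

IQR = Q3 − Q1 = 71.30 − 45.25 = 26.05.
Lower fence = Q1 − 1.5·IQR = 45.25 − 39.075 = 6.175.
Upper fence = Q3 + 1.5·IQR = 71.30 + 39.075 = 110.375.
118.5 lies above the upper fence.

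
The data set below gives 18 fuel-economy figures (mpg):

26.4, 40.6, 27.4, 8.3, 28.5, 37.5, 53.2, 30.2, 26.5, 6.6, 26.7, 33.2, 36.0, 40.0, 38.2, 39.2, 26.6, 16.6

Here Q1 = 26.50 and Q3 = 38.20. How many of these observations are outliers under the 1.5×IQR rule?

IQR = 11.70; fences at 26.50 − 17.55 = 8.95 and 38.20 + 17.55 = 55.75.
Outside the cutoffs: 6.6, 8.3.

2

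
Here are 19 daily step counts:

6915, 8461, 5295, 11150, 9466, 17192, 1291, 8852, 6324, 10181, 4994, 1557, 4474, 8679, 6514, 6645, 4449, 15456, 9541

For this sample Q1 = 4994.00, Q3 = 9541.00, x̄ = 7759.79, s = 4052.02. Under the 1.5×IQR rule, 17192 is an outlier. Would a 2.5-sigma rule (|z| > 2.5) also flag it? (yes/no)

no

z = (17192 − 7759.79) / 4052.02 = 2.33.
|z| = 2.33 ≤ 2.5.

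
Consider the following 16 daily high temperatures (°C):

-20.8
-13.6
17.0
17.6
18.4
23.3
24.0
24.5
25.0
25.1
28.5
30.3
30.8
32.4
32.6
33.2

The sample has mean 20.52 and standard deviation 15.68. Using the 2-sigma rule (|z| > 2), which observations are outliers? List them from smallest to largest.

-20.8, -13.6

Cutoffs at x̄ ± 2s: 20.52 ± 2·15.68 = [-10.84, 51.88].
-20.8: z = -2.64, |z| > 2 → outlier.
-13.6: z = -2.18, |z| > 2 → outlier.
Every other value lies within [-10.84, 51.88].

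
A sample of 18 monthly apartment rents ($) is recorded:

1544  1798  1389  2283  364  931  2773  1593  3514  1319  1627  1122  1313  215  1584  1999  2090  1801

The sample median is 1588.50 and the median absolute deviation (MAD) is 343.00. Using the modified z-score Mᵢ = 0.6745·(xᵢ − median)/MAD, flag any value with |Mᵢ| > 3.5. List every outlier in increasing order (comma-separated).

|Mᵢ| > 3.5 ⇔ |xᵢ − 1588.50| > 3.5·343.00/0.6745 = 1779.84.
So outliers lie outside [-191.34, 3368.34].
3514: M = 3.79 → outlier.

3514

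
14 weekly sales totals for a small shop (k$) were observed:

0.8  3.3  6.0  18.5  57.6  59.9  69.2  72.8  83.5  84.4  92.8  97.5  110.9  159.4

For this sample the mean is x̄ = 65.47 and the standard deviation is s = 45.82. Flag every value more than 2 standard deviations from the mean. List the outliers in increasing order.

Cutoffs at x̄ ± 2s: 65.47 ± 2·45.82 = [-26.17, 157.11].
159.4: z = 2.05, |z| > 2 → outlier.
Every other value lies within [-26.17, 157.11].

159.4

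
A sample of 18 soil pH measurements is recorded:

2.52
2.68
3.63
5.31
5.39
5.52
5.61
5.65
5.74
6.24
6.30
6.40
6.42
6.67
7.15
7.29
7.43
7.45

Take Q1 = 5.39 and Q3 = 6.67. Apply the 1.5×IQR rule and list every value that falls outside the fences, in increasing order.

2.52, 2.68

IQR = Q3 − Q1 = 6.67 − 5.39 = 1.28.
Lower fence = Q1 − 1.5·IQR = 5.39 − 1.92 = 3.47.
Upper fence = Q3 + 1.5·IQR = 6.67 + 1.92 = 8.59.
2.52 < 3.47 → outlier.
2.68 < 3.47 → outlier.
All remaining values lie within [3.47, 8.59].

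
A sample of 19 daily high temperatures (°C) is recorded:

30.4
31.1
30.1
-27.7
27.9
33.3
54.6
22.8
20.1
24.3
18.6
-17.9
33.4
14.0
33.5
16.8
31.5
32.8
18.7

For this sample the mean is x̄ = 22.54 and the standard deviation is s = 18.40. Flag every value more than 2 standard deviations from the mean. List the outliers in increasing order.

-27.7, -17.9

Cutoffs at x̄ ± 2s: 22.54 ± 2·18.40 = [-14.26, 59.34].
-27.7: z = -2.73, |z| > 2 → outlier.
-17.9: z = -2.20, |z| > 2 → outlier.
Every other value lies within [-14.26, 59.34].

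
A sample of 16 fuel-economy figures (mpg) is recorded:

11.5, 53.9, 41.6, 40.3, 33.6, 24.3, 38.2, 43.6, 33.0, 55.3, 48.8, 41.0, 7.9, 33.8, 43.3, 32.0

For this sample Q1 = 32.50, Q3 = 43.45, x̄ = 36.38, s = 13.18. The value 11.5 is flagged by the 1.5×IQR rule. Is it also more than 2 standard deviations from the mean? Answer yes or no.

no

z = (11.5 − 36.38) / 13.18 = -1.89.
|z| = 1.89 ≤ 2.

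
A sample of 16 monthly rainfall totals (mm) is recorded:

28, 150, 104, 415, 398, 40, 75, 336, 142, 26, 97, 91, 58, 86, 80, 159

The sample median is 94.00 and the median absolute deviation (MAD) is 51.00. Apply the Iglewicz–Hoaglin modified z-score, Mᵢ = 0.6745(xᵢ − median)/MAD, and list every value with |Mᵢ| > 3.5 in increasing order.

398, 415

|Mᵢ| > 3.5 ⇔ |xᵢ − 94.00| > 3.5·51.00/0.6745 = 264.64.
So outliers lie outside [-170.64, 358.64].
398: M = 4.02 → outlier.
415: M = 4.25 → outlier.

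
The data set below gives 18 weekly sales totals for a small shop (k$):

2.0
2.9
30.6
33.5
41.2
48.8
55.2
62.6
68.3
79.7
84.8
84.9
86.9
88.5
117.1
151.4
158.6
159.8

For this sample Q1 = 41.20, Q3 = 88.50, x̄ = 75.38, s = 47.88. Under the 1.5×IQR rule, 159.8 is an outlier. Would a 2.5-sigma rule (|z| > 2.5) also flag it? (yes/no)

no

z = (159.8 − 75.38) / 47.88 = 1.76.
|z| = 1.76 ≤ 2.5.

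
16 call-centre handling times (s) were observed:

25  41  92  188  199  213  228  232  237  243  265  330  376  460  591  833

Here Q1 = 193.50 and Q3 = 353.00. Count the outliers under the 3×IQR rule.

IQR = 159.50; fences at 193.50 − 478.50 = -285.00 and 353.00 + 478.50 = 831.50.
Outside the cutoffs: 833.

1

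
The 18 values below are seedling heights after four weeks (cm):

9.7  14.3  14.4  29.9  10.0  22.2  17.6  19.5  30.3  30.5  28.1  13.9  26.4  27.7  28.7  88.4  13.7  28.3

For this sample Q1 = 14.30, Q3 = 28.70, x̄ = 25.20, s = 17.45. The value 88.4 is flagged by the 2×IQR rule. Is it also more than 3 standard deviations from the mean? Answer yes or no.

z = (88.4 − 25.20) / 17.45 = 3.62.
|z| = 3.62 > 3.

yes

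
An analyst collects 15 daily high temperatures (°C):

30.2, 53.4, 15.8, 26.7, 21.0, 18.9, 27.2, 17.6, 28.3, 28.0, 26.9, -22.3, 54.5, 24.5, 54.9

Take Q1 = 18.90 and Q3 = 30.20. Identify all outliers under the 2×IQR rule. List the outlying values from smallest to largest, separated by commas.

-22.3, 53.4, 54.5, 54.9

IQR = Q3 − Q1 = 30.20 − 18.90 = 11.30.
Lower fence = Q1 − 2·IQR = 18.90 − 22.60 = -3.70.
Upper fence = Q3 + 2·IQR = 30.20 + 22.60 = 52.80.
-22.3 < -3.70 → outlier.
53.4 > 52.80 → outlier.
54.5 > 52.80 → outlier.
54.9 > 52.80 → outlier.
All remaining values lie within [-3.70, 52.80].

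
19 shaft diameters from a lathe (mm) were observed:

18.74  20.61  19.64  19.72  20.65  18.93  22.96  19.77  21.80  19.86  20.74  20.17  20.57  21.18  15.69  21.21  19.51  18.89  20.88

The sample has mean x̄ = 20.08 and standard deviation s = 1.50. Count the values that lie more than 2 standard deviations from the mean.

1

Cutoffs: x̄ ± 2s = [17.08, 23.08].
Outside the cutoffs: 15.69.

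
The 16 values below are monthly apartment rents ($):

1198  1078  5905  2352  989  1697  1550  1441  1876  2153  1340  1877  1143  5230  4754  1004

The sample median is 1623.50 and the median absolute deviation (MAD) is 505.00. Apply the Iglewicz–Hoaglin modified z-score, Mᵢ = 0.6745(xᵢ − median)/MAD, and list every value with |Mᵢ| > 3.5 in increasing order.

4754, 5230, 5905

|Mᵢ| > 3.5 ⇔ |xᵢ − 1623.50| > 3.5·505.00/0.6745 = 2620.46.
So outliers lie outside [-996.96, 4243.96].
4754: M = 4.18 → outlier.
5230: M = 4.82 → outlier.
5905: M = 5.72 → outlier.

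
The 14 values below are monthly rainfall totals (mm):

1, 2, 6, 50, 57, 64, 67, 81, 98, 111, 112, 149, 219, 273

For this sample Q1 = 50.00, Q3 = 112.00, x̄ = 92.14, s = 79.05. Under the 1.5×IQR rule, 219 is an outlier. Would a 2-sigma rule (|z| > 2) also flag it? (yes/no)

z = (219 − 92.14) / 79.05 = 1.60.
|z| = 1.60 ≤ 2.

no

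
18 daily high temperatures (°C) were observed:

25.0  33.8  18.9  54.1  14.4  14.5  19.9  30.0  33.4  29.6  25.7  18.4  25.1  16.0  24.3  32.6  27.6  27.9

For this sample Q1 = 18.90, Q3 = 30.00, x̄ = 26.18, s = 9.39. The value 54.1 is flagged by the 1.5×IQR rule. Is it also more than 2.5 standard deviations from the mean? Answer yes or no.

yes

z = (54.1 − 26.18) / 9.39 = 2.97.
|z| = 2.97 > 2.5.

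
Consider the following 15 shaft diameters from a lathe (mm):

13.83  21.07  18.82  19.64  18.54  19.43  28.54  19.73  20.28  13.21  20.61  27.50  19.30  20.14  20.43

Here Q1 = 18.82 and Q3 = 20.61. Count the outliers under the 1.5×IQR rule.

4

IQR = 1.79; fences at 18.82 − 2.685 = 16.135 and 20.61 + 2.685 = 23.295.
Outside the cutoffs: 13.21, 13.83, 27.50, 28.54.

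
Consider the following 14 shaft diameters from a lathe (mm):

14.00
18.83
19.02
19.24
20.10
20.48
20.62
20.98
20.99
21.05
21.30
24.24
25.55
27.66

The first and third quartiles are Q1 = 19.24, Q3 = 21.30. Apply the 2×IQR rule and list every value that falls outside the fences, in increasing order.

IQR = Q3 − Q1 = 21.30 − 19.24 = 2.06.
Lower fence = Q1 − 2·IQR = 19.24 − 4.12 = 15.12.
Upper fence = Q3 + 2·IQR = 21.30 + 4.12 = 25.42.
14.00 < 15.12 → outlier.
25.55 > 25.42 → outlier.
27.66 > 25.42 → outlier.
All remaining values lie within [15.12, 25.42].

14.00, 25.55, 27.66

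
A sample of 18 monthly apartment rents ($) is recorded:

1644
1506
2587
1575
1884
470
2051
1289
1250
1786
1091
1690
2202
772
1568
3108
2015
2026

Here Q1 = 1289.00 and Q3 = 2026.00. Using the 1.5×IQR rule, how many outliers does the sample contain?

IQR = 737.00; fences at 1289.00 − 1105.50 = 183.50 and 2026.00 + 1105.50 = 3131.50.
Every value lies within the cutoffs.

0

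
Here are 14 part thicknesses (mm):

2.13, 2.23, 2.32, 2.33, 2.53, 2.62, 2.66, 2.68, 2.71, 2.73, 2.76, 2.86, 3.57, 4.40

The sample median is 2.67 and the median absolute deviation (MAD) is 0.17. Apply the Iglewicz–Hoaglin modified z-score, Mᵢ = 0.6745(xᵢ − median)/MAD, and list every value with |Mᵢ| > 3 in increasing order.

3.57, 4.40

|Mᵢ| > 3 ⇔ |xᵢ − 2.67| > 3·0.17/0.6745 = 0.76.
So outliers lie outside [1.91, 3.43].
3.57: M = 3.57 → outlier.
4.40: M = 6.86 → outlier.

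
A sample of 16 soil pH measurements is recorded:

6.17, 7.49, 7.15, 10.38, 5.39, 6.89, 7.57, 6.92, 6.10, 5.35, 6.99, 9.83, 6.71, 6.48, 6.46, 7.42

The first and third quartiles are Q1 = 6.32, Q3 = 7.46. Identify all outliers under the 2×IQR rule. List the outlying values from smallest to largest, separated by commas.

9.83, 10.38

IQR = Q3 − Q1 = 7.46 − 6.32 = 1.14.
Lower fence = Q1 − 2·IQR = 6.32 − 2.28 = 4.04.
Upper fence = Q3 + 2·IQR = 7.46 + 2.28 = 9.74.
9.83 > 9.74 → outlier.
10.38 > 9.74 → outlier.
All remaining values lie within [4.04, 9.74].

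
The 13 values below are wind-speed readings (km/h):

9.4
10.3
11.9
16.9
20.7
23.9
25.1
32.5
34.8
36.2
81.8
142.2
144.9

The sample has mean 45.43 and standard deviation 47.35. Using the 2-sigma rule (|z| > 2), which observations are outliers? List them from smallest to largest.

142.2, 144.9

Cutoffs at x̄ ± 2s: 45.43 ± 2·47.35 = [-49.27, 140.13].
142.2: z = 2.04, |z| > 2 → outlier.
144.9: z = 2.10, |z| > 2 → outlier.
Every other value lies within [-49.27, 140.13].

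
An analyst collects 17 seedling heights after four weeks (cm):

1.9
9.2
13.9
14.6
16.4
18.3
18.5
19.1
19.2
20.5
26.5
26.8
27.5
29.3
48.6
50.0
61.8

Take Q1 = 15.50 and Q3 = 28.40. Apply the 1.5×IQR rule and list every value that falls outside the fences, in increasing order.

48.6, 50.0, 61.8

IQR = Q3 − Q1 = 28.40 − 15.50 = 12.90.
Lower fence = Q1 − 1.5·IQR = 15.50 − 19.35 = -3.85.
Upper fence = Q3 + 1.5·IQR = 28.40 + 19.35 = 47.75.
48.6 > 47.75 → outlier.
50.0 > 47.75 → outlier.
61.8 > 47.75 → outlier.
All remaining values lie within [-3.85, 47.75].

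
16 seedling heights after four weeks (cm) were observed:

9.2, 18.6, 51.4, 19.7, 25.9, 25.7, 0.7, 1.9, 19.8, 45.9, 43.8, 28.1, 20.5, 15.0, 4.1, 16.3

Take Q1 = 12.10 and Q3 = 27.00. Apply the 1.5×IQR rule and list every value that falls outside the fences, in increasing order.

51.4

IQR = Q3 − Q1 = 27.00 − 12.10 = 14.90.
Lower fence = Q1 − 1.5·IQR = 12.10 − 22.35 = -10.25.
Upper fence = Q3 + 1.5·IQR = 27.00 + 22.35 = 49.35.
51.4 > 49.35 → outlier.
All remaining values lie within [-10.25, 49.35].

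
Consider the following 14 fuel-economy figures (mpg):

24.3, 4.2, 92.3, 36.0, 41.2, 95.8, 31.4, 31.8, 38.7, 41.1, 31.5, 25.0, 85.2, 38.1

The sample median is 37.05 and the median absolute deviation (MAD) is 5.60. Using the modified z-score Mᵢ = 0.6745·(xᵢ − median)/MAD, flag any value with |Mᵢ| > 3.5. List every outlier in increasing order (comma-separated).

|Mᵢ| > 3.5 ⇔ |xᵢ − 37.05| > 3.5·5.60/0.6745 = 29.06.
So outliers lie outside [7.99, 66.11].
4.2: M = -3.96 → outlier.
85.2: M = 5.80 → outlier.
92.3: M = 6.65 → outlier.
95.8: M = 7.08 → outlier.

4.2, 85.2, 92.3, 95.8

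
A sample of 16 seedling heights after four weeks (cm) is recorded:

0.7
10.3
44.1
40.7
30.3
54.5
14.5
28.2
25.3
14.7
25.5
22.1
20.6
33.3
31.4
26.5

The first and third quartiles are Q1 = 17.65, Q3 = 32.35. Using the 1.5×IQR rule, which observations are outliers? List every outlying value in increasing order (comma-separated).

IQR = Q3 − Q1 = 32.35 − 17.65 = 14.70.
Lower fence = Q1 − 1.5·IQR = 17.65 − 22.05 = -4.40.
Upper fence = Q3 + 1.5·IQR = 32.35 + 22.05 = 54.40.
54.5 > 54.40 → outlier.
All remaining values lie within [-4.40, 54.40].

54.5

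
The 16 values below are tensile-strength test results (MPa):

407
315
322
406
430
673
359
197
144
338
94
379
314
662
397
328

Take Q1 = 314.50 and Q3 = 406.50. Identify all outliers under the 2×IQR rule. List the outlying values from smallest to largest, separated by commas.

94, 662, 673

IQR = Q3 − Q1 = 406.50 − 314.50 = 92.00.
Lower fence = Q1 − 2·IQR = 314.50 − 184.00 = 130.50.
Upper fence = Q3 + 2·IQR = 406.50 + 184.00 = 590.50.
94 < 130.50 → outlier.
662 > 590.50 → outlier.
673 > 590.50 → outlier.
All remaining values lie within [130.50, 590.50].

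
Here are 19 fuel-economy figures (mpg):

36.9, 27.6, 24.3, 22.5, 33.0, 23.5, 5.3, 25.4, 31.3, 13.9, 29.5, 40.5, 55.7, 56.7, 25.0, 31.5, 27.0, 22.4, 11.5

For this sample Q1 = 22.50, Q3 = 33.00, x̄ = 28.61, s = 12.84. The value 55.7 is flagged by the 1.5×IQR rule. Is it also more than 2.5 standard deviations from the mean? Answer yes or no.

z = (55.7 − 28.61) / 12.84 = 2.11.
|z| = 2.11 ≤ 2.5.

no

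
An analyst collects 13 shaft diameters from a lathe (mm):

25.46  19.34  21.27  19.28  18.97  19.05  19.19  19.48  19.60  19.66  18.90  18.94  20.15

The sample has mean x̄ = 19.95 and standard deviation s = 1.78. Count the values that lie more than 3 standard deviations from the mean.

Cutoffs: x̄ ± 3s = [14.61, 25.29].
Outside the cutoffs: 25.46.

1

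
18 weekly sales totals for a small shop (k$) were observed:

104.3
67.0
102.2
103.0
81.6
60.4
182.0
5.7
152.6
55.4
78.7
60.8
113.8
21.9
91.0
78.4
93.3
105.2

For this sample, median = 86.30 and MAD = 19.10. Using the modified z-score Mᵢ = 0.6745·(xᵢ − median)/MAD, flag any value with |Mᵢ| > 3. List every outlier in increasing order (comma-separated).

182.0

|Mᵢ| > 3 ⇔ |xᵢ − 86.30| > 3·19.10/0.6745 = 84.95.
So outliers lie outside [1.35, 171.25].
182.0: M = 3.38 → outlier.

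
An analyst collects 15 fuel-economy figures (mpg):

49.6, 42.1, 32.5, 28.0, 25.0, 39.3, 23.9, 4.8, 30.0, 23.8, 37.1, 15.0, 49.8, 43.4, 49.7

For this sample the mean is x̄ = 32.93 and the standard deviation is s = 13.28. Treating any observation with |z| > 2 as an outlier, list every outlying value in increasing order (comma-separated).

4.8

Cutoffs at x̄ ± 2s: 32.93 ± 2·13.28 = [6.37, 59.49].
4.8: z = -2.12, |z| > 2 → outlier.
Every other value lies within [6.37, 59.49].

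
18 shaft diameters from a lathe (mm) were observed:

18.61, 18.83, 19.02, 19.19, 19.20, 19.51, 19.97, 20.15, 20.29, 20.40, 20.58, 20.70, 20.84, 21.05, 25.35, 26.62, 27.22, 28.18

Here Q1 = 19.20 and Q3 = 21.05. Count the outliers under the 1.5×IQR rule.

IQR = 1.85; fences at 19.20 − 2.775 = 16.425 and 21.05 + 2.775 = 23.825.
Outside the cutoffs: 25.35, 26.62, 27.22, 28.18.

4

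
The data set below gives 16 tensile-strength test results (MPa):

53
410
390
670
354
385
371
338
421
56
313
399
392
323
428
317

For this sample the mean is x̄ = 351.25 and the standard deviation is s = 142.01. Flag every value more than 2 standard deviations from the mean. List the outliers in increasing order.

Cutoffs at x̄ ± 2s: 351.25 ± 2·142.01 = [67.23, 635.27].
53: z = -2.10, |z| > 2 → outlier.
56: z = -2.08, |z| > 2 → outlier.
670: z = 2.24, |z| > 2 → outlier.
Every other value lies within [67.23, 635.27].

53, 56, 670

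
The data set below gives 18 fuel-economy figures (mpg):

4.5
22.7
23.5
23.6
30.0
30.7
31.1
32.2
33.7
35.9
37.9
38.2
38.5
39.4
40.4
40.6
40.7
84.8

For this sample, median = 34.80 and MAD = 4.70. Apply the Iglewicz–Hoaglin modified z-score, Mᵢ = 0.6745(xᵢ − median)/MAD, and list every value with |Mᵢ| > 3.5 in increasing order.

4.5, 84.8

|Mᵢ| > 3.5 ⇔ |xᵢ − 34.80| > 3.5·4.70/0.6745 = 24.39.
So outliers lie outside [10.41, 59.19].
4.5: M = -4.35 → outlier.
84.8: M = 7.18 → outlier.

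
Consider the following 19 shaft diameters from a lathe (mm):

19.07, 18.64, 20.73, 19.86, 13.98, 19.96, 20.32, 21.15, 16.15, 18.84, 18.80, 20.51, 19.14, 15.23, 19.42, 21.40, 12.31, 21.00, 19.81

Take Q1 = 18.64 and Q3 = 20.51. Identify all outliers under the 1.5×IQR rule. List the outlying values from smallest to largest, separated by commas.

IQR = Q3 − Q1 = 20.51 − 18.64 = 1.87.
Lower fence = Q1 − 1.5·IQR = 18.64 − 2.805 = 15.835.
Upper fence = Q3 + 1.5·IQR = 20.51 + 2.805 = 23.315.
12.31 < 15.835 → outlier.
13.98 < 15.835 → outlier.
15.23 < 15.835 → outlier.
All remaining values lie within [15.835, 23.315].

12.31, 13.98, 15.23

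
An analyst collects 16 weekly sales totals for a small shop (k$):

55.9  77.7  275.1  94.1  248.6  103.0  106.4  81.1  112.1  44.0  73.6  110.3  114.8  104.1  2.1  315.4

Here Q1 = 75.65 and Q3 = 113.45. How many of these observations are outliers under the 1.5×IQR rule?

IQR = 37.80; fences at 75.65 − 56.70 = 18.95 and 113.45 + 56.70 = 170.15.
Outside the cutoffs: 2.1, 248.6, 275.1, 315.4.

4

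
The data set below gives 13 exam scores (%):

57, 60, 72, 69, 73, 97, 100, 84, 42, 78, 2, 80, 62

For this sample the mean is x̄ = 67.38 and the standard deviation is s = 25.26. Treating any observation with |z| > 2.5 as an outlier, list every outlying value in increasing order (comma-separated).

Cutoffs at x̄ ± 2.5s: 67.38 ± 2.5·25.26 = [4.23, 130.53].
2: z = -2.59, |z| > 2.5 → outlier.
Every other value lies within [4.23, 130.53].

2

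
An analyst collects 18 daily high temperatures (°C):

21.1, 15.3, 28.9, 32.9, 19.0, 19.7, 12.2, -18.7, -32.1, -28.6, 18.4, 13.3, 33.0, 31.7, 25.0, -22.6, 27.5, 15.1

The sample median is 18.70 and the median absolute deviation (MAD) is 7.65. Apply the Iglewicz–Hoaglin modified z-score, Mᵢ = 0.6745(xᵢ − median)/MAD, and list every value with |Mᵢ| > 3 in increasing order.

|Mᵢ| > 3 ⇔ |xᵢ − 18.70| > 3·7.65/0.6745 = 34.03.
So outliers lie outside [-15.33, 52.73].
-32.1: M = -4.48 → outlier.
-28.6: M = -4.17 → outlier.
-22.6: M = -3.64 → outlier.
-18.7: M = -3.30 → outlier.

-32.1, -28.6, -22.6, -18.7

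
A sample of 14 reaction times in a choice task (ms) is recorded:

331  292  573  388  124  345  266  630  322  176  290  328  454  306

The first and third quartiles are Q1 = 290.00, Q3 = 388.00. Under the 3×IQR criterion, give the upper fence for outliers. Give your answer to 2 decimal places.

IQR = Q3 − Q1 = 388.00 − 290.00 = 98.00.
Lower fence = Q1 − 3·IQR = 290.00 − 294.00 = -4.00.
Upper fence = Q3 + 3·IQR = 388.00 + 294.00 = 682.00.

682.00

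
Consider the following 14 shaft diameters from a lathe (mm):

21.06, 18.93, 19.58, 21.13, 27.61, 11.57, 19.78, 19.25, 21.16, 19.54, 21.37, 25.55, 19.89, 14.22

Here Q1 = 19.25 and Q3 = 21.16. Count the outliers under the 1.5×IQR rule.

4

IQR = 1.91; fences at 19.25 − 2.865 = 16.385 and 21.16 + 2.865 = 24.025.
Outside the cutoffs: 11.57, 14.22, 25.55, 27.61.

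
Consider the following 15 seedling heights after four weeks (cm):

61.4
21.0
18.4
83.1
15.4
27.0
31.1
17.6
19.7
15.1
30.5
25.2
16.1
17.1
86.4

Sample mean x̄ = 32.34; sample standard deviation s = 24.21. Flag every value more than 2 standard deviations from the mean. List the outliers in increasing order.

Cutoffs at x̄ ± 2s: 32.34 ± 2·24.21 = [-16.08, 80.76].
83.1: z = 2.10, |z| > 2 → outlier.
86.4: z = 2.23, |z| > 2 → outlier.
Every other value lies within [-16.08, 80.76].

83.1, 86.4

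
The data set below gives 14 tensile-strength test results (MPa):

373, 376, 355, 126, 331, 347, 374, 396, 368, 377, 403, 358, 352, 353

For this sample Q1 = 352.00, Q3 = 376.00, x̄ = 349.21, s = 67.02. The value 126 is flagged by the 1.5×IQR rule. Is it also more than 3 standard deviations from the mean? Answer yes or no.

yes

z = (126 − 349.21) / 67.02 = -3.33.
|z| = 3.33 > 3.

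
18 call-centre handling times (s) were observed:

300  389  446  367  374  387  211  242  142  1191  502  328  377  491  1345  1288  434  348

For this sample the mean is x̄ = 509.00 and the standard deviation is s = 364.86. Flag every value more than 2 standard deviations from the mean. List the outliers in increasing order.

1288, 1345

Cutoffs at x̄ ± 2s: 509.00 ± 2·364.86 = [-220.72, 1238.72].
1288: z = 2.14, |z| > 2 → outlier.
1345: z = 2.29, |z| > 2 → outlier.
Every other value lies within [-220.72, 1238.72].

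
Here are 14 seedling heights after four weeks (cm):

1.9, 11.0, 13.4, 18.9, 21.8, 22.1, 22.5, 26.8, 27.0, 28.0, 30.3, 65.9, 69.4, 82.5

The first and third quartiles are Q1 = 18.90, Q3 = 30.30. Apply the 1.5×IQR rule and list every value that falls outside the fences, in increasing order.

65.9, 69.4, 82.5

IQR = Q3 − Q1 = 30.30 − 18.90 = 11.40.
Lower fence = Q1 − 1.5·IQR = 18.90 − 17.10 = 1.80.
Upper fence = Q3 + 1.5·IQR = 30.30 + 17.10 = 47.40.
65.9 > 47.40 → outlier.
69.4 > 47.40 → outlier.
82.5 > 47.40 → outlier.
All remaining values lie within [1.80, 47.40].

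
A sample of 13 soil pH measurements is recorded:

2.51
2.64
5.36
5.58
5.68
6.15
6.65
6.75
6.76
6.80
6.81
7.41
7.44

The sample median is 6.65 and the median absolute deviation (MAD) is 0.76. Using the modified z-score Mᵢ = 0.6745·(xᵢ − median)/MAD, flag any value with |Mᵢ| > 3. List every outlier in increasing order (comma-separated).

2.51, 2.64

|Mᵢ| > 3 ⇔ |xᵢ − 6.65| > 3·0.76/0.6745 = 3.38.
So outliers lie outside [3.27, 10.03].
2.51: M = -3.67 → outlier.
2.64: M = -3.56 → outlier.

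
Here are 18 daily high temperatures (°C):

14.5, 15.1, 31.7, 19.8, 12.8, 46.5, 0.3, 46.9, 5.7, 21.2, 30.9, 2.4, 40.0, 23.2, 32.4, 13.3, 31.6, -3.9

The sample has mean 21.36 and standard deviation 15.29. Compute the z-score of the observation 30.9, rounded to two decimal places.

0.62

z = (30.9 − 21.36) / 15.29 = 0.62.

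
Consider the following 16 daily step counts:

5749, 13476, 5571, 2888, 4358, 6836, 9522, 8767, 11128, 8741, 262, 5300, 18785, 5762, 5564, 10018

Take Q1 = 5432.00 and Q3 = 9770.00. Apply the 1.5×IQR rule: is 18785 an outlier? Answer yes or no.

yes

IQR = Q3 − Q1 = 9770.00 − 5432.00 = 4338.00.
Lower fence = Q1 − 1.5·IQR = 5432.00 − 6507.00 = -1075.00.
Upper fence = Q3 + 1.5·IQR = 9770.00 + 6507.00 = 16277.00.
18785 lies above the upper fence.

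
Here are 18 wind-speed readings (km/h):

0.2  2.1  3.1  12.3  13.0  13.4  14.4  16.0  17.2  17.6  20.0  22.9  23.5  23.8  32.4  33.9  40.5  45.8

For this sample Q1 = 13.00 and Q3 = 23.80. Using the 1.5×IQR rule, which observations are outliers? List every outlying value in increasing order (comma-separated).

IQR = Q3 − Q1 = 23.80 − 13.00 = 10.80.
Lower fence = Q1 − 1.5·IQR = 13.00 − 16.20 = -3.20.
Upper fence = Q3 + 1.5·IQR = 23.80 + 16.20 = 40.00.
40.5 > 40.00 → outlier.
45.8 > 40.00 → outlier.
All remaining values lie within [-3.20, 40.00].

40.5, 45.8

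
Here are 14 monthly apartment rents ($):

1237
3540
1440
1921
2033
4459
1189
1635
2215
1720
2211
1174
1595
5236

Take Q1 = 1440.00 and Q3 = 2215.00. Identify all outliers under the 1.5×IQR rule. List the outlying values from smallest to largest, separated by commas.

3540, 4459, 5236

IQR = Q3 − Q1 = 2215.00 − 1440.00 = 775.00.
Lower fence = Q1 − 1.5·IQR = 1440.00 − 1162.50 = 277.50.
Upper fence = Q3 + 1.5·IQR = 2215.00 + 1162.50 = 3377.50.
3540 > 3377.50 → outlier.
4459 > 3377.50 → outlier.
5236 > 3377.50 → outlier.
All remaining values lie within [277.50, 3377.50].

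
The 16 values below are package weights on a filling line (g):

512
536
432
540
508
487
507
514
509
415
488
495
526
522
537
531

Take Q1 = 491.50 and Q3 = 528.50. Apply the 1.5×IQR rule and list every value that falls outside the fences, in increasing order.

415, 432

IQR = Q3 − Q1 = 528.50 − 491.50 = 37.00.
Lower fence = Q1 − 1.5·IQR = 491.50 − 55.50 = 436.00.
Upper fence = Q3 + 1.5·IQR = 528.50 + 55.50 = 584.00.
415 < 436.00 → outlier.
432 < 436.00 → outlier.
All remaining values lie within [436.00, 584.00].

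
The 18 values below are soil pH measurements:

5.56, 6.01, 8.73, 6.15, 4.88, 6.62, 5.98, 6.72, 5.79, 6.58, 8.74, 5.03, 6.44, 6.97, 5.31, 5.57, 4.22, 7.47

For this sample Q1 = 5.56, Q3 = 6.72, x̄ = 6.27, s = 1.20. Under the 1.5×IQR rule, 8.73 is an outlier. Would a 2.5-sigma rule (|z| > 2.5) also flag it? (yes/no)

z = (8.73 − 6.27) / 1.20 = 2.05.
|z| = 2.05 ≤ 2.5.

no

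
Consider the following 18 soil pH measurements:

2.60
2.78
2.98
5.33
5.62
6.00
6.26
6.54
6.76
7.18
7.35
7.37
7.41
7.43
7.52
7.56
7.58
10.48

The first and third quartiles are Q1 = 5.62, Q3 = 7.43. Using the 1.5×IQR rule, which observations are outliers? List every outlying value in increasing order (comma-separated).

2.60, 2.78, 10.48

IQR = Q3 − Q1 = 7.43 − 5.62 = 1.81.
Lower fence = Q1 − 1.5·IQR = 5.62 − 2.715 = 2.905.
Upper fence = Q3 + 1.5·IQR = 7.43 + 2.715 = 10.145.
2.60 < 2.905 → outlier.
2.78 < 2.905 → outlier.
10.48 > 10.145 → outlier.
All remaining values lie within [2.905, 10.145].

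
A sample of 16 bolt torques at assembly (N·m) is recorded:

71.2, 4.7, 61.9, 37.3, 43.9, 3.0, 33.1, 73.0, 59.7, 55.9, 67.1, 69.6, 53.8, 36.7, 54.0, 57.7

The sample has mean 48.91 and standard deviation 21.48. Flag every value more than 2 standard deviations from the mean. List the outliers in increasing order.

Cutoffs at x̄ ± 2s: 48.91 ± 2·21.48 = [5.95, 91.87].
3.0: z = -2.14, |z| > 2 → outlier.
4.7: z = -2.06, |z| > 2 → outlier.
Every other value lies within [5.95, 91.87].

3.0, 4.7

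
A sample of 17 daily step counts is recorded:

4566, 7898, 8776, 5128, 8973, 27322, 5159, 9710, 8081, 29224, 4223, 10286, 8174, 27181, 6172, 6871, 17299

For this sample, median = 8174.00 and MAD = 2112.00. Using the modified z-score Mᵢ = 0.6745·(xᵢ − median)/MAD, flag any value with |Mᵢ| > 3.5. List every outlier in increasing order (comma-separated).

|Mᵢ| > 3.5 ⇔ |xᵢ − 8174.00| > 3.5·2112.00/0.6745 = 10959.23.
So outliers lie outside [-2785.23, 19133.23].
27181: M = 6.07 → outlier.
27322: M = 6.12 → outlier.
29224: M = 6.72 → outlier.

27181, 27322, 29224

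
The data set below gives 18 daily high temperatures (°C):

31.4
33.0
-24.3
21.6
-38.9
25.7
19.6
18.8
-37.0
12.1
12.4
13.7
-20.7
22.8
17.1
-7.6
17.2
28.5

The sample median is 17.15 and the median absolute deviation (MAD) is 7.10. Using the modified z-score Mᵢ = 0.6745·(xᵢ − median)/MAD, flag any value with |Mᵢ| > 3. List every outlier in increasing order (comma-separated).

-38.9, -37.0, -24.3, -20.7

|Mᵢ| > 3 ⇔ |xᵢ − 17.15| > 3·7.10/0.6745 = 31.58.
So outliers lie outside [-14.43, 48.73].
-38.9: M = -5.32 → outlier.
-37.0: M = -5.14 → outlier.
-24.3: M = -3.94 → outlier.
-20.7: M = -3.60 → outlier.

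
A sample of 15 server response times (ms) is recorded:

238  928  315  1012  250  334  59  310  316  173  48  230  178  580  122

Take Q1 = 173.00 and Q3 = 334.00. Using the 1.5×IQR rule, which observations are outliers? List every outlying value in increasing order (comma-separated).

IQR = Q3 − Q1 = 334.00 − 173.00 = 161.00.
Lower fence = Q1 − 1.5·IQR = 173.00 − 241.50 = -68.50.
Upper fence = Q3 + 1.5·IQR = 334.00 + 241.50 = 575.50.
580 > 575.50 → outlier.
928 > 575.50 → outlier.
1012 > 575.50 → outlier.
All remaining values lie within [-68.50, 575.50].

580, 928, 1012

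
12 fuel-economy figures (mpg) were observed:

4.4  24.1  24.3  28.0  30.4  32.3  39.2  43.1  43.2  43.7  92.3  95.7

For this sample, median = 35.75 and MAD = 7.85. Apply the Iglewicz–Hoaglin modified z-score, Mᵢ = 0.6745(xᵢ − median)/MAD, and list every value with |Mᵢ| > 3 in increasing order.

92.3, 95.7

|Mᵢ| > 3 ⇔ |xᵢ − 35.75| > 3·7.85/0.6745 = 34.91.
So outliers lie outside [0.84, 70.66].
92.3: M = 4.86 → outlier.
95.7: M = 5.15 → outlier.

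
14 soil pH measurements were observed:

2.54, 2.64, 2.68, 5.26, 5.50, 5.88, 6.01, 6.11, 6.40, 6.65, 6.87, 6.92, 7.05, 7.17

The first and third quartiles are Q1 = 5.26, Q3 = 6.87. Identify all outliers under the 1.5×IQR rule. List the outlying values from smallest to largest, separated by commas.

2.54, 2.64, 2.68

IQR = Q3 − Q1 = 6.87 − 5.26 = 1.61.
Lower fence = Q1 − 1.5·IQR = 5.26 − 2.415 = 2.845.
Upper fence = Q3 + 1.5·IQR = 6.87 + 2.415 = 9.285.
2.54 < 2.845 → outlier.
2.64 < 2.845 → outlier.
2.68 < 2.845 → outlier.
All remaining values lie within [2.845, 9.285].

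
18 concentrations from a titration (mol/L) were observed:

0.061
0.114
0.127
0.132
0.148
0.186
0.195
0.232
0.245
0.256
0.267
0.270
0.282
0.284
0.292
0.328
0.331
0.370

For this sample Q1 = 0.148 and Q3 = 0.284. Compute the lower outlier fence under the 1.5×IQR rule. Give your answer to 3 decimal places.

IQR = Q3 − Q1 = 0.284 − 0.148 = 0.136.
Lower fence = Q1 − 1.5·IQR = 0.148 − 0.204 = -0.056.
Upper fence = Q3 + 1.5·IQR = 0.284 + 0.204 = 0.488.

-0.056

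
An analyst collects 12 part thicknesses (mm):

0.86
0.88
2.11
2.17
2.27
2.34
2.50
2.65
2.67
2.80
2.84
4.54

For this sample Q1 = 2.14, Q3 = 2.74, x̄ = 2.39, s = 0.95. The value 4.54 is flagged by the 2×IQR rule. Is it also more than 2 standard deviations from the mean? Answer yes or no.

z = (4.54 − 2.39) / 0.95 = 2.26.
|z| = 2.26 > 2.

yes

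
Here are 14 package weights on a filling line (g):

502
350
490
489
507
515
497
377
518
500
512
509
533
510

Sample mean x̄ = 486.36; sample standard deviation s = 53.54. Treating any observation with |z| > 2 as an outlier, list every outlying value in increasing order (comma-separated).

Cutoffs at x̄ ± 2s: 486.36 ± 2·53.54 = [379.28, 593.44].
350: z = -2.55, |z| > 2 → outlier.
377: z = -2.04, |z| > 2 → outlier.
Every other value lies within [379.28, 593.44].

350, 377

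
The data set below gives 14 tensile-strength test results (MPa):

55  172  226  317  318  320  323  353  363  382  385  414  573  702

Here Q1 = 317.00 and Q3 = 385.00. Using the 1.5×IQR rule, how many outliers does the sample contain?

IQR = 68.00; fences at 317.00 − 102.00 = 215.00 and 385.00 + 102.00 = 487.00.
Outside the cutoffs: 55, 172, 573, 702.

4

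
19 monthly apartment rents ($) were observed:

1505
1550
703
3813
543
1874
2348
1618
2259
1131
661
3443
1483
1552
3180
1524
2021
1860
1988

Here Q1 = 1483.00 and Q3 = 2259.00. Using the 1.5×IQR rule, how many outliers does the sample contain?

2

IQR = 776.00; fences at 1483.00 − 1164.00 = 319.00 and 2259.00 + 1164.00 = 3423.00.
Outside the cutoffs: 3443, 3813.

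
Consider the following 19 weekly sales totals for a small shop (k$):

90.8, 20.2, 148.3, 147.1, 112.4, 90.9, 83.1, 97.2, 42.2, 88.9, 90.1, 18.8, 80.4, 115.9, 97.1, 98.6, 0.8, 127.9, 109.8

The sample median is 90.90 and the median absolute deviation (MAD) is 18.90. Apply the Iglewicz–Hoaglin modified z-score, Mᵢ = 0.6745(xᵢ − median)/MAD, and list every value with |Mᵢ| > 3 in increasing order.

0.8

|Mᵢ| > 3 ⇔ |xᵢ − 90.90| > 3·18.90/0.6745 = 84.06.
So outliers lie outside [6.84, 174.96].
0.8: M = -3.22 → outlier.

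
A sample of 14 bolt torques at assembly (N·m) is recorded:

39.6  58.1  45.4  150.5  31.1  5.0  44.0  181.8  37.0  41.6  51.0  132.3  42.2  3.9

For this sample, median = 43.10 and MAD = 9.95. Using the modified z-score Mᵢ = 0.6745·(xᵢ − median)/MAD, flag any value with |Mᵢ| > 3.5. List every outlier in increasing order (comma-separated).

132.3, 150.5, 181.8

|Mᵢ| > 3.5 ⇔ |xᵢ − 43.10| > 3.5·9.95/0.6745 = 51.63.
So outliers lie outside [-8.53, 94.73].
132.3: M = 6.05 → outlier.
150.5: M = 7.28 → outlier.
181.8: M = 9.40 → outlier.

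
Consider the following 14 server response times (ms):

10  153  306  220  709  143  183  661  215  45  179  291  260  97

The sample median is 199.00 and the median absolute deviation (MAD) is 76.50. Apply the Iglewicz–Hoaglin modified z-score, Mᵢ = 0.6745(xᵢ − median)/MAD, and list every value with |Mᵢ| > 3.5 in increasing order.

|Mᵢ| > 3.5 ⇔ |xᵢ − 199.00| > 3.5·76.50/0.6745 = 396.96.
So outliers lie outside [-197.96, 595.96].
661: M = 4.07 → outlier.
709: M = 4.50 → outlier.

661, 709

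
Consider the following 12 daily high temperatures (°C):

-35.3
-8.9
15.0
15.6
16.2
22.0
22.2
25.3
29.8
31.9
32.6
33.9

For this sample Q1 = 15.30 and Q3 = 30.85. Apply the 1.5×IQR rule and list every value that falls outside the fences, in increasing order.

IQR = Q3 − Q1 = 30.85 − 15.30 = 15.55.
Lower fence = Q1 − 1.5·IQR = 15.30 − 23.325 = -8.025.
Upper fence = Q3 + 1.5·IQR = 30.85 + 23.325 = 54.175.
-35.3 < -8.025 → outlier.
-8.9 < -8.025 → outlier.
All remaining values lie within [-8.025, 54.175].

-35.3, -8.9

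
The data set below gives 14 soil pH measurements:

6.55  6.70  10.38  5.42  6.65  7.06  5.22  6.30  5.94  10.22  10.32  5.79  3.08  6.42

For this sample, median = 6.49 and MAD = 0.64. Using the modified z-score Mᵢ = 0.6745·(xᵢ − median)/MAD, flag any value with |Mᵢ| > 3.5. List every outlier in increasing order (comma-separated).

3.08, 10.22, 10.32, 10.38

|Mᵢ| > 3.5 ⇔ |xᵢ − 6.49| > 3.5·0.64/0.6745 = 3.32.
So outliers lie outside [3.17, 9.81].
3.08: M = -3.59 → outlier.
10.22: M = 3.93 → outlier.
10.32: M = 4.04 → outlier.
10.38: M = 4.10 → outlier.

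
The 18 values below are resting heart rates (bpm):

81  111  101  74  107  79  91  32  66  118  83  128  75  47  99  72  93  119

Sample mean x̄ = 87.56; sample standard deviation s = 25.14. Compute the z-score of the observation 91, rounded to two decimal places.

0.14

z = (91 − 87.56) / 25.14 = 0.14.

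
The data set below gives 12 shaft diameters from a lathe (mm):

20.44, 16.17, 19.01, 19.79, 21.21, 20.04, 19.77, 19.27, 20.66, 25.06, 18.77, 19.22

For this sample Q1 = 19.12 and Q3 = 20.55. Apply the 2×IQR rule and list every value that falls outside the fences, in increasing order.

16.17, 25.06

IQR = Q3 − Q1 = 20.55 − 19.12 = 1.43.
Lower fence = Q1 − 2·IQR = 19.12 − 2.86 = 16.26.
Upper fence = Q3 + 2·IQR = 20.55 + 2.86 = 23.41.
16.17 < 16.26 → outlier.
25.06 > 23.41 → outlier.
All remaining values lie within [16.26, 23.41].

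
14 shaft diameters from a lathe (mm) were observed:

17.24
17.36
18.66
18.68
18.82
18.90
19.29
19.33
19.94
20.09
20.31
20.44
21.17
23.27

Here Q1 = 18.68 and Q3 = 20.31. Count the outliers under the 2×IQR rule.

IQR = 1.63; fences at 18.68 − 3.26 = 15.42 and 20.31 + 3.26 = 23.57.
Every value lies within the cutoffs.

0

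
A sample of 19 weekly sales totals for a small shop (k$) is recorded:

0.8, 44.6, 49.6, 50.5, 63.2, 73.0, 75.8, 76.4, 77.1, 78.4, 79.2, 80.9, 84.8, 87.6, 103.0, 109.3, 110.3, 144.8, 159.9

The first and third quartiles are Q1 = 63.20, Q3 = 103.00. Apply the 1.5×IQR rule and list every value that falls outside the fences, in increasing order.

IQR = Q3 − Q1 = 103.00 − 63.20 = 39.80.
Lower fence = Q1 − 1.5·IQR = 63.20 − 59.70 = 3.50.
Upper fence = Q3 + 1.5·IQR = 103.00 + 59.70 = 162.70.
0.8 < 3.50 → outlier.
All remaining values lie within [3.50, 162.70].

0.8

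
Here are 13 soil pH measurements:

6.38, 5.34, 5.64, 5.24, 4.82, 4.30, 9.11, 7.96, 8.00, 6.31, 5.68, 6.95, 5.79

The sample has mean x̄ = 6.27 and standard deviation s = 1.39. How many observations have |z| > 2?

Cutoffs: x̄ ± 2s = [3.49, 9.05].
Outside the cutoffs: 9.11.

1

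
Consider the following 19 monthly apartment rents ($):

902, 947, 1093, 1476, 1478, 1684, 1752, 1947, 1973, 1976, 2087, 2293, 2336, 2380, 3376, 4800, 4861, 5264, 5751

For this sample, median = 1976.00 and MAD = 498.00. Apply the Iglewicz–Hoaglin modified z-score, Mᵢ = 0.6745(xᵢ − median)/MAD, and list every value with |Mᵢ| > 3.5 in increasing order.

4800, 4861, 5264, 5751

|Mᵢ| > 3.5 ⇔ |xᵢ − 1976.00| > 3.5·498.00/0.6745 = 2584.14.
So outliers lie outside [-608.14, 4560.14].
4800: M = 3.82 → outlier.
4861: M = 3.91 → outlier.
5264: M = 4.45 → outlier.
5751: M = 5.11 → outlier.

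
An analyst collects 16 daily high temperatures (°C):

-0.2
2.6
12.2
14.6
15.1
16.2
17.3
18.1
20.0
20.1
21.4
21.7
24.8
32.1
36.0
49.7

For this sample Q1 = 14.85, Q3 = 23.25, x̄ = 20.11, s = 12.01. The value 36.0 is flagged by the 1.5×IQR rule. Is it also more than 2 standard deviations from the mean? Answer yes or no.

no

z = (36.0 − 20.11) / 12.01 = 1.32.
|z| = 1.32 ≤ 2.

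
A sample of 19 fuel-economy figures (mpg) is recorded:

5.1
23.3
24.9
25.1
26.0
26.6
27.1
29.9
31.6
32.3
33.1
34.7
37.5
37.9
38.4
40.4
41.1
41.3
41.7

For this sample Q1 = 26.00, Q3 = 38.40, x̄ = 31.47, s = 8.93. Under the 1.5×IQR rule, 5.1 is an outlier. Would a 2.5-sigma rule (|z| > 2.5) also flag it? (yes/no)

yes

z = (5.1 − 31.47) / 8.93 = -2.95.
|z| = 2.95 > 2.5.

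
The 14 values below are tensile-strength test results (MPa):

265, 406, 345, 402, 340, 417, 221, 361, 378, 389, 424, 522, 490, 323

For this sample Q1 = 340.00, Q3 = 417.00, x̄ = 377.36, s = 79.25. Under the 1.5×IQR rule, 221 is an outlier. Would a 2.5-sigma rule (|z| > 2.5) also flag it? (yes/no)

no

z = (221 − 377.36) / 79.25 = -1.97.
|z| = 1.97 ≤ 2.5.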